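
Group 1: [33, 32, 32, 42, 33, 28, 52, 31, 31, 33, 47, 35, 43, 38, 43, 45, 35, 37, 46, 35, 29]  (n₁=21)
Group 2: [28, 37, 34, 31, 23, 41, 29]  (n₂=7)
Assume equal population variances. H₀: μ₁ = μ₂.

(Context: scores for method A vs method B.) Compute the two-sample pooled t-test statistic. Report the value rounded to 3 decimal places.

test statistic = 1.852

x̄₁=37.143, s₁=6.688, n₁=21
x̄₂=31.857, s₂=6.012, n₂=7
s_p² = [20·6.688² + 6·6.012²]/26 = 42.7473
SE = √(s_p²·(1/21+1/7)) = 2.8535
t = (37.143−31.857)/2.8535 = 1.8524
df = 26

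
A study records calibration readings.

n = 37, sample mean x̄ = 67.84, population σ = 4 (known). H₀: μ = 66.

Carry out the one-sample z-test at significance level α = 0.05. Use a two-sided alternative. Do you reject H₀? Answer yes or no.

reject H₀: yes

SE = σ/√n = 4/√37 = 0.6576
z = (x̄−μ₀)/SE = (67.84−66)/0.6576 = 2.7981
p-value (two-sided) = 0.00514
At α=0.05: p < α → reject H₀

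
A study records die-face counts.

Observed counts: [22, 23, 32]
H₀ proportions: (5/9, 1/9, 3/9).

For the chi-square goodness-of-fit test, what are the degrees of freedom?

degrees of freedom = 2

df = k − 1 = 3 − 1 = 2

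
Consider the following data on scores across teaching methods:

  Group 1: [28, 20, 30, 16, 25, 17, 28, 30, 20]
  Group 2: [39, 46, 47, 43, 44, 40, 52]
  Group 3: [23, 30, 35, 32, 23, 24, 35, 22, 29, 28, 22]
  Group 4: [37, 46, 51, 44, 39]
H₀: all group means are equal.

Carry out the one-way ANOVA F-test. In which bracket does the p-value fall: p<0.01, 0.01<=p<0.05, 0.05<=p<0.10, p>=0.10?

Group means [23.78, 44.43, 27.55, 43.40], grand mean 32.656
SSB = Σnᵢ(x̄ᵢ−x̄)² = 2544.022; SSW = ΣΣ(x−x̄ᵢ)² = 747.197
MSB = 2544.022/3 = 848.0072; MSW = 747.197/28 = 26.6856
F = MSB/MSW = 31.7777
df = (3, 28)
p-value (upper-tail) = 0.00000
→ bracket: p<0.01

p-value bracket: p<0.01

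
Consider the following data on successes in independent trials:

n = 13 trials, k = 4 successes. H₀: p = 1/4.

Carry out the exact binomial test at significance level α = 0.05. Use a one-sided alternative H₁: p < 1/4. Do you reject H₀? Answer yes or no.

Exact binomial: n=13, k=4, p₀=1/4=0.2500
P(X≤4) from Σ C(n,i)·p₀^i·(1−p₀)^(n−i)
p-value (one-sided, H₁ less) = 0.79396
At α=0.05: p ≥ α → fail to reject H₀

reject H₀: no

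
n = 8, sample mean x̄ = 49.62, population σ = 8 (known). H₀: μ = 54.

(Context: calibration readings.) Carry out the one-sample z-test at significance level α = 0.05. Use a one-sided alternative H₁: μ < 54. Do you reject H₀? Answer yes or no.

SE = σ/√n = 8/√8 = 2.8284
z = (x̄−μ₀)/SE = (49.62−54)/2.8284 = -1.5486
p-value (one-sided, H₁ less) = 0.06074
At α=0.05: p ≥ α → fail to reject H₀

reject H₀: no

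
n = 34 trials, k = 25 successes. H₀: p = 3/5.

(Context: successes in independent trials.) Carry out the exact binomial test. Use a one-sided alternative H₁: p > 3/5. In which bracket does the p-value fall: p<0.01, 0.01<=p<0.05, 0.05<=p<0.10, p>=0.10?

p-value bracket: 0.05<=p<0.10

Exact binomial: n=34, k=25, p₀=3/5=0.6000
P(X≥25) from Σ C(n,i)·p₀^i·(1−p₀)^(n−i)
p-value (one-sided, H₁ greater) = 0.07316
→ bracket: 0.05<=p<0.10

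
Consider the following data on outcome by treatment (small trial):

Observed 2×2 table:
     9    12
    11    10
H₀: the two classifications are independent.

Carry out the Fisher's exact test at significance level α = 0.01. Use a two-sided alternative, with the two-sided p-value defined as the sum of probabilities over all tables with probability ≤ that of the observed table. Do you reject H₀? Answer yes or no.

Margins: r₁=21, r₂=21, c₁=20, c₂=22, n=42
p_obs = C(21,9)·C(21,11)/C(42,20); sum pmf over tables with pmf ≤ p_obs
p-value (two-sided) = 0.75786
At α=0.01: p ≥ α → fail to reject H₀

reject H₀: no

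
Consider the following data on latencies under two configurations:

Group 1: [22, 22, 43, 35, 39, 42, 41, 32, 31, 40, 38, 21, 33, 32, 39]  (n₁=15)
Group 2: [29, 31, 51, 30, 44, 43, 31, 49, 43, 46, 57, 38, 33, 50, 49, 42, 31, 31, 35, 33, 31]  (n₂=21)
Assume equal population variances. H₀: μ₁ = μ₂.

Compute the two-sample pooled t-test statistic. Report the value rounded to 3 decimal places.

test statistic = -1.951

x̄₁=34.000, s₁=7.426, n₁=15
x̄₂=39.381, s₂=8.634, n₂=21
s_p² = [14·7.426² + 20·8.634²]/34 = 66.5574
SE = √(s_p²·(1/15+1/21)) = 2.7580
t = (34.000−39.381)/2.7580 = -1.9510
df = 34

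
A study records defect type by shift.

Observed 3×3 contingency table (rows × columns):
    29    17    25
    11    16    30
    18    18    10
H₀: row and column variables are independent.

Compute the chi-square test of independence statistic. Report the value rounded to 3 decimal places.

Row totals [71, 57, 46], col totals [58, 51, 65], n=174
χ² = (29−23.67)²/23.67 + (17−20.81)²/20.81 + (25−26.52)²/26.52 + (11−19.00)²/19.00 + (16−16.71)²/16.71 + (30−21.29)²/21.29 + (18−15.33)²/15.33 + (18−13.48)²/13.48 + (10−17.18)²/17.18 = 13.9262
df = 4

test statistic = 13.926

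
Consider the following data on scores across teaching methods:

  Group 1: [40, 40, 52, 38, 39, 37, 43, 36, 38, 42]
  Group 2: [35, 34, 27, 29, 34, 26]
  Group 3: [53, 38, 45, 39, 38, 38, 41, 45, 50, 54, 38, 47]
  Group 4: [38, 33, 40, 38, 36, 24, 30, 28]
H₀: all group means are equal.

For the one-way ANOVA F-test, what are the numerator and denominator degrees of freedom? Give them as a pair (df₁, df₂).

k = 4 groups, N = 36 total
df = (k−1, N−k) = (4−1, 36−4) = (3, 32)

degrees of freedom = [3, 32]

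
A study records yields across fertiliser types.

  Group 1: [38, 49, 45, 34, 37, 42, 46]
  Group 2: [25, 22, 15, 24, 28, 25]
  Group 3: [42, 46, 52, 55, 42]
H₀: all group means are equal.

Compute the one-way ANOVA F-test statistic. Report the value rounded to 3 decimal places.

Group means [41.57, 23.17, 47.40], grand mean 37.056
SSB = Σnᵢ(x̄ᵢ−x̄)² = 1835.197; SSW = ΣΣ(x−x̄ᵢ)² = 415.748
MSB = 1835.197/2 = 917.5984; MSW = 415.748/15 = 27.7165
F = MSB/MSW = 33.1066
df = (2, 15)

test statistic = 33.107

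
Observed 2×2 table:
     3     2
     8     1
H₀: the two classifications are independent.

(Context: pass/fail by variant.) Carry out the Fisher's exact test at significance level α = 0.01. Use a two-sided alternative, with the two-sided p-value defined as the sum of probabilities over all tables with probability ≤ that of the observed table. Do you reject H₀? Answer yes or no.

reject H₀: no

Margins: r₁=5, r₂=9, c₁=11, c₂=3, n=14
p_obs = C(5,3)·C(9,8)/C(14,11); sum pmf over tables with pmf ≤ p_obs
p-value (two-sided) = 0.50549
At α=0.01: p ≥ α → fail to reject H₀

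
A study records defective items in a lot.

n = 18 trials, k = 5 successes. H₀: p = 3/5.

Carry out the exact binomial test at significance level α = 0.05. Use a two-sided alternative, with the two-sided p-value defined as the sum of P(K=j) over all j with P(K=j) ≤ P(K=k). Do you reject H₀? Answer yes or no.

reject H₀: yes

Exact binomial: n=18, k=5, p₀=3/5=0.6000
P(X=j) = C(n,j)·p₀^j·(1−p₀)^(n−j); p = Σ P(X=j) over j with P(X=j) ≤ P(X=5)
p-value (two-sided) = 0.00707
At α=0.05: p < α → reject H₀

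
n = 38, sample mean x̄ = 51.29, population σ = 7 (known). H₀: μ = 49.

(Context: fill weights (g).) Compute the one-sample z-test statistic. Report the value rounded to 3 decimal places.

test statistic = 2.017

SE = σ/√n = 7/√38 = 1.1355
z = (x̄−μ₀)/SE = (51.29−49)/1.1355 = 2.0166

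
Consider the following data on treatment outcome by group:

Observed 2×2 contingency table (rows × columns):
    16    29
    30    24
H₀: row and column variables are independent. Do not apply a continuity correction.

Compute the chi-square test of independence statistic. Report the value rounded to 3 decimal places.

Row totals [45, 54], col totals [46, 53], n=99
χ² = (16−20.91)²/20.91 + (29−24.09)²/24.09 + (30−25.09)²/25.09 + (24−28.91)²/28.91 = 3.9470
df = 1

test statistic = 3.947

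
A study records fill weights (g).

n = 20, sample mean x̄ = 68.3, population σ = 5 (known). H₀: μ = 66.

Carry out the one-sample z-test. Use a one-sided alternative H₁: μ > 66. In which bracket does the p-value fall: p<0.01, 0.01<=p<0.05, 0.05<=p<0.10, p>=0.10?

SE = σ/√n = 5/√20 = 1.1180
z = (x̄−μ₀)/SE = (68.3−66)/1.1180 = 2.0572
p-value (one-sided, H₁ greater) = 0.01983
→ bracket: 0.01<=p<0.05

p-value bracket: 0.01<=p<0.05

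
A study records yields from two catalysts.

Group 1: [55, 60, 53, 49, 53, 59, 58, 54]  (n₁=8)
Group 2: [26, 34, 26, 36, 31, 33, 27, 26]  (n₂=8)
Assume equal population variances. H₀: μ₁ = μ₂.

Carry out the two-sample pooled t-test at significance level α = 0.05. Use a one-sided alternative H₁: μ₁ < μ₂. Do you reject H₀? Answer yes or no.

reject H₀: no

x̄₁=55.125, s₁=3.682, n₁=8
x̄₂=29.875, s₂=4.121, n₂=8
s_p² = [7·3.682² + 7·4.121²]/14 = 15.2679
SE = √(s_p²·(1/8+1/8)) = 1.9537
t = (55.125−29.875)/1.9537 = 12.9242
df = 14
p-value (one-sided, H₁ less) = 1.00000
At α=0.05: p ≥ α → fail to reject H₀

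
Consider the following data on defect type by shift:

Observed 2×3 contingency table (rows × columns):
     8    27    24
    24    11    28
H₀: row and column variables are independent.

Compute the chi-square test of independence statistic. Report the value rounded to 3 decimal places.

Row totals [59, 63], col totals [32, 38, 52], n=122
χ² = (8−15.48)²/15.48 + (27−18.38)²/18.38 + (24−25.15)²/25.15 + (24−16.52)²/16.52 + (11−19.62)²/19.62 + (28−26.85)²/26.85 = 14.9294
df = 2

test statistic = 14.929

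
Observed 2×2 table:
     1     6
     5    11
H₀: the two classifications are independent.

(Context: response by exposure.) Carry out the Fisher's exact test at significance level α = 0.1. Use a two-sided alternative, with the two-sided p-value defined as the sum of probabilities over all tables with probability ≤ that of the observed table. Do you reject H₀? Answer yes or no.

Margins: r₁=7, r₂=16, c₁=6, c₂=17, n=23
p_obs = C(7,1)·C(16,5)/C(23,6); sum pmf over tables with pmf ≤ p_obs
p-value (two-sided) = 0.62139
At α=0.1: p ≥ α → fail to reject H₀

reject H₀: no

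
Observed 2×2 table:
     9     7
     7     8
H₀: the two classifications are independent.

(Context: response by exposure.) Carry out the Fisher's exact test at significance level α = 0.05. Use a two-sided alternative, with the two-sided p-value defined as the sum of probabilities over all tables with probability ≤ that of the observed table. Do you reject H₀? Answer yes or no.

reject H₀: no

Margins: r₁=16, r₂=15, c₁=16, c₂=15, n=31
p_obs = C(16,9)·C(15,7)/C(31,16); sum pmf over tables with pmf ≤ p_obs
p-value (two-sided) = 0.72443
At α=0.05: p ≥ α → fail to reject H₀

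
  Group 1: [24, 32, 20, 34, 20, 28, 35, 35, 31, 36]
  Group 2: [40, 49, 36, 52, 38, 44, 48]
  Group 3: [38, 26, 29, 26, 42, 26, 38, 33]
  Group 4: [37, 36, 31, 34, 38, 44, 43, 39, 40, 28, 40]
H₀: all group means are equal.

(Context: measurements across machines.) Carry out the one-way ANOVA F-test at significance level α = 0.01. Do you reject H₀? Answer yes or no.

Group means [29.50, 43.86, 32.25, 37.27], grand mean 35.278
SSB = Σnᵢ(x̄ᵢ−x̄)² = 966.183; SSW = ΣΣ(x−x̄ᵢ)² = 1089.039
MSB = 966.183/3 = 322.0611; MSW = 1089.039/32 = 34.0325
F = MSB/MSW = 9.4633
df = (3, 32)
p-value (upper-tail) = 0.00013
At α=0.01: p < α → reject H₀

reject H₀: yes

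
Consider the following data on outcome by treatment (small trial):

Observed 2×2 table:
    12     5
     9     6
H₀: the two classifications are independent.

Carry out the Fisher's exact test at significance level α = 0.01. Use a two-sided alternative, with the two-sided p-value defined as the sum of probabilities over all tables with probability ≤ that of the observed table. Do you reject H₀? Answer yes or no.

reject H₀: no

Margins: r₁=17, r₂=15, c₁=21, c₂=11, n=32
p_obs = C(17,12)·C(15,9)/C(32,21); sum pmf over tables with pmf ≤ p_obs
p-value (two-sided) = 0.71195
At α=0.01: p ≥ α → fail to reject H₀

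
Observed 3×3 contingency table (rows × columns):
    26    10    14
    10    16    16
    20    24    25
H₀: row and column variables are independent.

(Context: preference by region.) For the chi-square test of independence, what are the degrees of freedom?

degrees of freedom = 4

df = (r−1)(c−1) = (3−1)·(3−1) = 4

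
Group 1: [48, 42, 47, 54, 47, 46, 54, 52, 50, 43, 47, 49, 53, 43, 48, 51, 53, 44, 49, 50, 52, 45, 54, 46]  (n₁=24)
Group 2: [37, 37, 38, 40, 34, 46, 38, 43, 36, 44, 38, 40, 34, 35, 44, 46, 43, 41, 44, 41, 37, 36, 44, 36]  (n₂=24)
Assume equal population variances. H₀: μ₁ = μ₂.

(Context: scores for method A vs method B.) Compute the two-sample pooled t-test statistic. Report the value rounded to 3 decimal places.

x̄₁=48.625, s₁=3.739, n₁=24
x̄₂=39.667, s₂=3.830, n₂=24
s_p² = [23·3.739² + 23·3.830²]/46 = 14.3252
SE = √(s_p²·(1/24+1/24)) = 1.0926
t = (48.625−39.667)/1.0926 = 8.1991
df = 46

test statistic = 8.199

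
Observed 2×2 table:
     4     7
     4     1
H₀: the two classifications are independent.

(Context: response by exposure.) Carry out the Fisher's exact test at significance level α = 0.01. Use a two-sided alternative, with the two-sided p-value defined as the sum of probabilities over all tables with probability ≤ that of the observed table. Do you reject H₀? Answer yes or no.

Margins: r₁=11, r₂=5, c₁=8, c₂=8, n=16
p_obs = C(11,4)·C(5,4)/C(16,8); sum pmf over tables with pmf ≤ p_obs
p-value (two-sided) = 0.28205
At α=0.01: p ≥ α → fail to reject H₀

reject H₀: no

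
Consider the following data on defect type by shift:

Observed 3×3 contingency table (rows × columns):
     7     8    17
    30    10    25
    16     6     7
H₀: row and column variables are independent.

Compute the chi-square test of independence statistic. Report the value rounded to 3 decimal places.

test statistic = 8.931

Row totals [32, 65, 29], col totals [53, 24, 49], n=126
χ² = (7−13.46)²/13.46 + (8−6.10)²/6.10 + (17−12.44)²/12.44 + (30−27.34)²/27.34 + (10−12.38)²/12.38 + (25−25.28)²/25.28 + (16−12.20)²/12.20 + (6−5.52)²/5.52 + (7−11.28)²/11.28 = 8.9314
df = 4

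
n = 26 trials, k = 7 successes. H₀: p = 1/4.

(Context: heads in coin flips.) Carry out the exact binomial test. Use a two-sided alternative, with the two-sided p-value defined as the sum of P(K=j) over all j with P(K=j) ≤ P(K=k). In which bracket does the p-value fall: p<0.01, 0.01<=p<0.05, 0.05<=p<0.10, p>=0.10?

Exact binomial: n=26, k=7, p₀=1/4=0.2500
P(X=j) = C(n,j)·p₀^j·(1−p₀)^(n−j); p = Σ P(X=j) over j with P(X=j) ≤ P(X=7)
p-value (two-sided) = 0.82175
→ bracket: p>=0.10

p-value bracket: p>=0.10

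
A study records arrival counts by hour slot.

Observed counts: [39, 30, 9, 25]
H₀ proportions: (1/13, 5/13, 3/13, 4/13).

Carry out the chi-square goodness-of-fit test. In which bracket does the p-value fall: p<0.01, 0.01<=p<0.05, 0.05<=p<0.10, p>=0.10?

n = 103; E_i = n·p_i = [7.92, 39.62, 23.77, 31.69]
χ² = (39−7.92)²/7.92 + (30−39.62)²/39.62 + (9−23.77)²/23.77 + (25−31.69)²/31.69 = 134.8180
df = 3
p-value (upper-tail) = 0.00000
→ bracket: p<0.01

p-value bracket: p<0.01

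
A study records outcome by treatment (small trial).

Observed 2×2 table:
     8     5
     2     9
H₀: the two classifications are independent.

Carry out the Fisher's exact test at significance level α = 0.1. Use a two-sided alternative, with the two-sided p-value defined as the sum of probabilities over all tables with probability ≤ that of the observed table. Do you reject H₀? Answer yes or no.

Margins: r₁=13, r₂=11, c₁=10, c₂=14, n=24
p_obs = C(13,8)·C(11,2)/C(24,10); sum pmf over tables with pmf ≤ p_obs
p-value (two-sided) = 0.04718
At α=0.1: p < α → reject H₀

reject H₀: yes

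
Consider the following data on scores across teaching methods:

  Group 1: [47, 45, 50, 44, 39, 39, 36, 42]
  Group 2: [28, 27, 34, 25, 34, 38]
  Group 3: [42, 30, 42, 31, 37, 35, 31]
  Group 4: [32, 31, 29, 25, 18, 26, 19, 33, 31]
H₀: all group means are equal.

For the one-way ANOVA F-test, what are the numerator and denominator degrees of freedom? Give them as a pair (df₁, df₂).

degrees of freedom = [3, 26]

k = 4 groups, N = 30 total
df = (k−1, N−k) = (4−1, 30−4) = (3, 26)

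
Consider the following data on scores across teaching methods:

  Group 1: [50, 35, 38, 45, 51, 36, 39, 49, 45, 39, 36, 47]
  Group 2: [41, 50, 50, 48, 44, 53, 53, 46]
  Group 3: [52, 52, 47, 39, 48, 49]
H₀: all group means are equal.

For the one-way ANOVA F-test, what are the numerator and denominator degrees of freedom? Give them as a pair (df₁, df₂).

degrees of freedom = [2, 23]

k = 3 groups, N = 26 total
df = (k−1, N−k) = (3−1, 26−3) = (2, 23)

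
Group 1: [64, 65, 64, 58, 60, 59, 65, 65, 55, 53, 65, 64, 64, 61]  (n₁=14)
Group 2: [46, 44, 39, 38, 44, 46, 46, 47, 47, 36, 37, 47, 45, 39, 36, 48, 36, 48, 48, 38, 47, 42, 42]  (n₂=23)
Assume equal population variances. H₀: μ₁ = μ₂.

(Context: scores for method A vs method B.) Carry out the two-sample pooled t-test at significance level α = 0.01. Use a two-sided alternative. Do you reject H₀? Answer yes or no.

x̄₁=61.571, s₁=4.014, n₁=14
x̄₂=42.870, s₂=4.465, n₂=23
s_p² = [13·4.014² + 22·4.465²]/35 = 18.5154
SE = √(s_p²·(1/14+1/23)) = 1.4586
t = (61.571−42.870)/1.4586 = 12.8217
df = 35
p-value (two-sided) = 0.00000
At α=0.01: p < α → reject H₀

reject H₀: yes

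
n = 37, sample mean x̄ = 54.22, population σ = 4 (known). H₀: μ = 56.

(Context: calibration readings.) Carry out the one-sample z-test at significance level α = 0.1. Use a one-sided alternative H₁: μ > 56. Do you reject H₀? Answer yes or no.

reject H₀: no

SE = σ/√n = 4/√37 = 0.6576
z = (x̄−μ₀)/SE = (54.22−56)/0.6576 = -2.7068
p-value (one-sided, H₁ greater) = 0.99660
At α=0.1: p ≥ α → fail to reject H₀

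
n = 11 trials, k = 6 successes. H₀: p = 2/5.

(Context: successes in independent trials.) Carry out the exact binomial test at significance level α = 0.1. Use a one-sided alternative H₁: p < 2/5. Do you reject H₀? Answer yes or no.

Exact binomial: n=11, k=6, p₀=2/5=0.4000
P(X≤6) from Σ C(n,i)·p₀^i·(1−p₀)^(n−i)
p-value (one-sided, H₁ less) = 0.90065
At α=0.1: p ≥ α → fail to reject H₀

reject H₀: no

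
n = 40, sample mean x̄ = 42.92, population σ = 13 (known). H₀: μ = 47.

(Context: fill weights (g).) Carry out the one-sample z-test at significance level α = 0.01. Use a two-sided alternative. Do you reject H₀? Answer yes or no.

SE = σ/√n = 13/√40 = 2.0555
z = (x̄−μ₀)/SE = (42.92−47)/2.0555 = -1.9849
p-value (two-sided) = 0.04715
At α=0.01: p ≥ α → fail to reject H₀

reject H₀: no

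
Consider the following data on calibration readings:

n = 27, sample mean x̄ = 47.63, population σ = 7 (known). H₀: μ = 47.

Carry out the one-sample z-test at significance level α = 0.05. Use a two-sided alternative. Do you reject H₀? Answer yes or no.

reject H₀: no

SE = σ/√n = 7/√27 = 1.3472
z = (x̄−μ₀)/SE = (47.63−47)/1.3472 = 0.4677
p-value (two-sided) = 0.64003
At α=0.05: p ≥ α → fail to reject H₀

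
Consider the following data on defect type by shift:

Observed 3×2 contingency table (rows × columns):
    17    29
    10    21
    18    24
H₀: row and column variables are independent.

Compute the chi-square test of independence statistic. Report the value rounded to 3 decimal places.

Row totals [46, 31, 42], col totals [45, 74], n=119
χ² = (17−17.39)²/17.39 + (29−28.61)²/28.61 + (10−11.72)²/11.72 + (21−19.28)²/19.28 + (18−15.88)²/15.88 + (24−26.12)²/26.12 = 0.8756
df = 2

test statistic = 0.876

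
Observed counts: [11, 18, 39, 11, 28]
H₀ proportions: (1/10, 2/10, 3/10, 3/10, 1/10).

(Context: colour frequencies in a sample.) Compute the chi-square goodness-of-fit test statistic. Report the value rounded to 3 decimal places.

test statistic = 43.872

n = 107; E_i = n·p_i = [10.70, 21.40, 32.10, 32.10, 10.70]
χ² = (11−10.70)²/10.70 + (18−21.40)²/21.40 + (39−32.10)²/32.10 + (11−32.10)²/32.10 + (28−10.70)²/10.70 = 43.8723
df = 4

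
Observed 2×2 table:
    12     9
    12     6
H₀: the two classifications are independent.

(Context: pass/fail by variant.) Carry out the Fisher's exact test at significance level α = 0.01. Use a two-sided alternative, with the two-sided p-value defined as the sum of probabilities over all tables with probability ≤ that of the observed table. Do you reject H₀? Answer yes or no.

Margins: r₁=21, r₂=18, c₁=24, c₂=15, n=39
p_obs = C(21,12)·C(18,12)/C(39,24); sum pmf over tables with pmf ≤ p_obs
p-value (two-sided) = 0.74242
At α=0.01: p ≥ α → fail to reject H₀

reject H₀: no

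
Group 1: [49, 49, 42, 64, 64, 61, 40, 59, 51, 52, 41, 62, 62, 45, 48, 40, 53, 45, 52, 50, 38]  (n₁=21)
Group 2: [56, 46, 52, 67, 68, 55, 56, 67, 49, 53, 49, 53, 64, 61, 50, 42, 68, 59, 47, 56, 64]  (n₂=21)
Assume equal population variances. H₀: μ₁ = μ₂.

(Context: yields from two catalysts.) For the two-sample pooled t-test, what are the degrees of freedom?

degrees of freedom = 40

df = n₁ + n₂ − 2 = 21 + 21 − 2 = 40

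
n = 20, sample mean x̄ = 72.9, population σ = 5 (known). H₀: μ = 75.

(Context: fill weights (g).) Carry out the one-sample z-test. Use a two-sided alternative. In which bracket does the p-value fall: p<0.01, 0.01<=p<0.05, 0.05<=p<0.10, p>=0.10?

SE = σ/√n = 5/√20 = 1.1180
z = (x̄−μ₀)/SE = (72.9−75)/1.1180 = -1.8783
p-value (two-sided) = 0.06034
→ bracket: 0.05<=p<0.10

p-value bracket: 0.05<=p<0.10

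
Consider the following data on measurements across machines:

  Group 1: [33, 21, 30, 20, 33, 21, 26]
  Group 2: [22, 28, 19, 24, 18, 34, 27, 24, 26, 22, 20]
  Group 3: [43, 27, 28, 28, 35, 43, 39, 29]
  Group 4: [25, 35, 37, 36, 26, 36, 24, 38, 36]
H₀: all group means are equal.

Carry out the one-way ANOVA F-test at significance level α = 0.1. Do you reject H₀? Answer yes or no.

reject H₀: yes

Group means [26.29, 24.00, 34.00, 32.56], grand mean 28.943
SSB = Σnᵢ(x̄ᵢ−x̄)² = 640.235; SSW = ΣΣ(x−x̄ᵢ)² = 1011.651
MSB = 640.235/3 = 213.4116; MSW = 1011.651/31 = 32.6339
F = MSB/MSW = 6.5396
df = (3, 31)
p-value (upper-tail) = 0.00148
At α=0.1: p < α → reject H₀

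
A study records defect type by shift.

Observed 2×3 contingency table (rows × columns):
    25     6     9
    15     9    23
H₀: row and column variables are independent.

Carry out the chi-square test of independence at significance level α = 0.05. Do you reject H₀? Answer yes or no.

reject H₀: yes

Row totals [40, 47], col totals [40, 15, 32], n=87
χ² = (25−18.39)²/18.39 + (6−6.90)²/6.90 + (9−14.71)²/14.71 + (15−21.61)²/21.61 + (9−8.10)²/8.10 + (23−17.29)²/17.29 = 8.7182
df = 2
p-value (upper-tail) = 0.01279
At α=0.05: p < α → reject H₀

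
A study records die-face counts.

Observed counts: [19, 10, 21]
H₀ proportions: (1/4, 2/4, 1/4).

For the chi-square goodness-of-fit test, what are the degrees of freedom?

degrees of freedom = 2

df = k − 1 = 3 − 1 = 2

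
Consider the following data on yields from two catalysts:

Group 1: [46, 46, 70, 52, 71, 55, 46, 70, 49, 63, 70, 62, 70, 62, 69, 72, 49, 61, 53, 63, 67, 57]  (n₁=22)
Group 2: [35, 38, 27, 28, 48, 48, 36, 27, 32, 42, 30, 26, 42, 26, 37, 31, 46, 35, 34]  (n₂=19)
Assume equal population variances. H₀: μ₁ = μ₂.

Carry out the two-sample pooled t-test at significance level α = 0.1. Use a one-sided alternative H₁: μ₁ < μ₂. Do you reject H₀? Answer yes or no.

reject H₀: no

x̄₁=60.136, s₁=9.255, n₁=22
x̄₂=35.158, s₂=7.305, n₂=19
s_p² = [21·9.255² + 18·7.305²]/39 = 70.7466
SE = √(s_p²·(1/22+1/19)) = 2.6342
t = (60.136−35.158)/2.6342 = 9.4822
df = 39
p-value (one-sided, H₁ less) = 1.00000
At α=0.1: p ≥ α → fail to reject H₀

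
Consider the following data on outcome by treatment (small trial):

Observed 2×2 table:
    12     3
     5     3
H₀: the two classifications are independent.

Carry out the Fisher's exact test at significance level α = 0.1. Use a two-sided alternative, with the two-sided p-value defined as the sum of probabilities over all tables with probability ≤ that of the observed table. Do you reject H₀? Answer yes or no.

reject H₀: no

Margins: r₁=15, r₂=8, c₁=17, c₂=6, n=23
p_obs = C(15,12)·C(8,5)/C(23,17); sum pmf over tables with pmf ≤ p_obs
p-value (two-sided) = 0.62139
At α=0.1: p ≥ α → fail to reject H₀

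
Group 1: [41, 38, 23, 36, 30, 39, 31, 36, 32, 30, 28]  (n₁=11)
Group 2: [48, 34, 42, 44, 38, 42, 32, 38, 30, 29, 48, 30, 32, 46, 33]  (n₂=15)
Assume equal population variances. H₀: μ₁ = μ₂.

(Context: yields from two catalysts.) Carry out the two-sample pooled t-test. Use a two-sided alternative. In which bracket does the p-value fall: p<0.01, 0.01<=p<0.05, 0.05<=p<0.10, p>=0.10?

x̄₁=33.091, s₁=5.394, n₁=11
x̄₂=37.733, s₂=6.829, n₂=15
s_p² = [10·5.394² + 14·6.829²]/24 = 39.3268
SE = √(s_p²·(1/11+1/15)) = 2.4894
t = (33.091−37.733)/2.4894 = -1.8649
df = 24
p-value (two-sided) = 0.07447
→ bracket: 0.05<=p<0.10

p-value bracket: 0.05<=p<0.10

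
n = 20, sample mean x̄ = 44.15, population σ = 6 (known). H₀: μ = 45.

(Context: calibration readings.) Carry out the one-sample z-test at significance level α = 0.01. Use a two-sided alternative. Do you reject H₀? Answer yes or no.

reject H₀: no

SE = σ/√n = 6/√20 = 1.3416
z = (x̄−μ₀)/SE = (44.15−45)/1.3416 = -0.6336
p-value (two-sided) = 0.52637
At α=0.01: p ≥ α → fail to reject H₀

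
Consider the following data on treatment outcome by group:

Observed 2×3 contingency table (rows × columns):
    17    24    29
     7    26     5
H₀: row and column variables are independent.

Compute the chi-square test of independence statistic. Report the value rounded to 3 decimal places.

Row totals [70, 38], col totals [24, 50, 34], n=108
χ² = (17−15.56)²/15.56 + (24−32.41)²/32.41 + (29−22.04)²/22.04 + (7−8.44)²/8.44 + (26−17.59)²/17.59 + (5−11.96)²/11.96 = 12.8330
df = 2

test statistic = 12.833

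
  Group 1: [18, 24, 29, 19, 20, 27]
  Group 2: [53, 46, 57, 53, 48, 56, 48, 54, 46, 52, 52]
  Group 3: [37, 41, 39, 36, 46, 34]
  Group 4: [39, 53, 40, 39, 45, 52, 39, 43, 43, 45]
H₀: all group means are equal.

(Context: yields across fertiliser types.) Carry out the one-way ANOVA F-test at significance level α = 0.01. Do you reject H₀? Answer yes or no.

Group means [22.83, 51.36, 38.83, 43.80], grand mean 41.606
SSB = Σnᵢ(x̄ᵢ−x̄)² = 3256.067; SSW = ΣΣ(x−x̄ᵢ)² = 579.812
MSB = 3256.067/3 = 1085.3556; MSW = 579.812/29 = 19.9935
F = MSB/MSW = 54.2854
df = (3, 29)
p-value (upper-tail) = 0.00000
At α=0.01: p < α → reject H₀

reject H₀: yes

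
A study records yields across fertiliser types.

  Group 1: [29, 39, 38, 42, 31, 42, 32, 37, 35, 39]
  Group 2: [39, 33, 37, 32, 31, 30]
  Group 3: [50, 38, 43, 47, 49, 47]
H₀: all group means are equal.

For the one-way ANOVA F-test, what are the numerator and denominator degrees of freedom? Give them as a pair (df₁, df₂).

k = 3 groups, N = 22 total
df = (k−1, N−k) = (3−1, 22−3) = (2, 19)

degrees of freedom = [2, 19]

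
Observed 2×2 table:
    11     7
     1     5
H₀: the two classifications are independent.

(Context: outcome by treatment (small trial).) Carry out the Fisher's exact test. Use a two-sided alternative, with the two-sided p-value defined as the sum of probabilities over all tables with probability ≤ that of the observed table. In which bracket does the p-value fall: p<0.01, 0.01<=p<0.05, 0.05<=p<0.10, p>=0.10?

p-value bracket: p>=0.10

Margins: r₁=18, r₂=6, c₁=12, c₂=12, n=24
p_obs = C(18,11)·C(6,1)/C(24,12); sum pmf over tables with pmf ≤ p_obs
p-value (two-sided) = 0.15495
→ bracket: p>=0.10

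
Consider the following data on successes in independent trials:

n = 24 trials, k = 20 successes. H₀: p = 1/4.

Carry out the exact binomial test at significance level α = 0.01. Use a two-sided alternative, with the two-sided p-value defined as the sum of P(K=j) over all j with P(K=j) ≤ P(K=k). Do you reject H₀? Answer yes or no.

Exact binomial: n=24, k=20, p₀=1/4=0.2500
P(X=j) = C(n,j)·p₀^j·(1−p₀)^(n−j); p = Σ P(X=j) over j with P(X=j) ≤ P(X=20)
p-value (two-sided) = 0.00000
At α=0.01: p < α → reject H₀

reject H₀: yes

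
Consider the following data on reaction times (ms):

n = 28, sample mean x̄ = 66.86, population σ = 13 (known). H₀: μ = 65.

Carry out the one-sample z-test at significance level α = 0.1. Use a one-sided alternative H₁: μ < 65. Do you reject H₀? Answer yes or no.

SE = σ/√n = 13/√28 = 2.4568
z = (x̄−μ₀)/SE = (66.86−65)/2.4568 = 0.7571
p-value (one-sided, H₁ less) = 0.77550
At α=0.1: p ≥ α → fail to reject H₀

reject H₀: no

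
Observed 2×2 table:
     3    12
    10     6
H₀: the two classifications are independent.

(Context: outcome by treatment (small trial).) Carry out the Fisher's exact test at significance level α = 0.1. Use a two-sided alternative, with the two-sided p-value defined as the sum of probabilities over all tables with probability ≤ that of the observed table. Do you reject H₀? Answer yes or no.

reject H₀: yes

Margins: r₁=15, r₂=16, c₁=13, c₂=18, n=31
p_obs = C(15,3)·C(16,10)/C(31,13); sum pmf over tables with pmf ≤ p_obs
p-value (two-sided) = 0.02901
At α=0.1: p < α → reject H₀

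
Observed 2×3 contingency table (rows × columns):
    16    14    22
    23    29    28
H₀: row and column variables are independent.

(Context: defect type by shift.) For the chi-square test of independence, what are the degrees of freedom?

df = (r−1)(c−1) = (2−1)·(3−1) = 2

degrees of freedom = 2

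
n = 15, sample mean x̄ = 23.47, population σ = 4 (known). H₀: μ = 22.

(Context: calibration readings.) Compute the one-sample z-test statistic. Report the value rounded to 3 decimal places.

SE = σ/√n = 4/√15 = 1.0328
z = (x̄−μ₀)/SE = (23.47−22)/1.0328 = 1.4233

test statistic = 1.423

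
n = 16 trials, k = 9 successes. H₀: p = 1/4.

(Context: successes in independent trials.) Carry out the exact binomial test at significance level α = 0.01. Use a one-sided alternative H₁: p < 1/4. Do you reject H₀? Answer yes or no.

Exact binomial: n=16, k=9, p₀=1/4=0.2500
P(X≤9) from Σ C(n,i)·p₀^i·(1−p₀)^(n−i)
p-value (one-sided, H₁ less) = 0.99836
At α=0.01: p ≥ α → fail to reject H₀

reject H₀: no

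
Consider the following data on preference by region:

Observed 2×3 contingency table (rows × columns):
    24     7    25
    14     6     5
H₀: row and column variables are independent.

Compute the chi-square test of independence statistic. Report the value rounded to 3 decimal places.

Row totals [56, 25], col totals [38, 13, 30], n=81
χ² = (24−26.27)²/26.27 + (7−8.99)²/8.99 + (25−20.74)²/20.74 + (14−11.73)²/11.73 + (6−4.01)²/4.01 + (5−9.26)²/9.26 = 4.8946
df = 2

test statistic = 4.895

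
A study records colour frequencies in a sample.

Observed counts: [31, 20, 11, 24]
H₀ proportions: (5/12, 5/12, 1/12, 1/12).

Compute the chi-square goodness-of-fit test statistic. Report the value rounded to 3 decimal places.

n = 86; E_i = n·p_i = [35.83, 35.83, 7.17, 7.17]
χ² = (31−35.83)²/35.83 + (20−35.83)²/35.83 + (11−7.17)²/7.17 + (24−7.17)²/7.17 = 49.2372
df = 3

test statistic = 49.237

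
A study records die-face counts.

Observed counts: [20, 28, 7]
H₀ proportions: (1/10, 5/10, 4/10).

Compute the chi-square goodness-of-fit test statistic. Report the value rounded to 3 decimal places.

n = 55; E_i = n·p_i = [5.50, 27.50, 22.00]
χ² = (20−5.50)²/5.50 + (28−27.50)²/27.50 + (7−22.00)²/22.00 = 48.4636
df = 2

test statistic = 48.464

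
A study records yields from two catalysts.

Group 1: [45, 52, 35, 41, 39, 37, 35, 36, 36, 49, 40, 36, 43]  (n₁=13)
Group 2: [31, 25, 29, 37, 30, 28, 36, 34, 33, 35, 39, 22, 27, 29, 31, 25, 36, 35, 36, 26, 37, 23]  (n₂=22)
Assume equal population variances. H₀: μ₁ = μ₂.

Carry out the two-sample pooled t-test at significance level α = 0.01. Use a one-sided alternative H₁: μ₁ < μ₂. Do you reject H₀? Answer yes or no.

reject H₀: no

x̄₁=40.308, s₁=5.528, n₁=13
x̄₂=31.091, s₂=5.032, n₂=22
s_p² = [12·5.528² + 21·5.032²]/33 = 27.2299
SE = √(s_p²·(1/13+1/22)) = 1.8255
t = (40.308−31.091)/1.8255 = 5.0490
df = 33
p-value (one-sided, H₁ less) = 0.99999
At α=0.01: p ≥ α → fail to reject H₀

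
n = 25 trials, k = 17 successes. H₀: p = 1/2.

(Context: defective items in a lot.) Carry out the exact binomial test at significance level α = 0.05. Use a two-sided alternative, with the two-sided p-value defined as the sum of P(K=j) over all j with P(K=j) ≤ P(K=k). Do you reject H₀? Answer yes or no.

reject H₀: no

Exact binomial: n=25, k=17, p₀=1/2=0.5000
P(X=j) = C(n,j)·p₀^j·(1−p₀)^(n−j); p = Σ P(X=j) over j with P(X=j) ≤ P(X=17)
p-value (two-sided) = 0.10775
At α=0.05: p ≥ α → fail to reject H₀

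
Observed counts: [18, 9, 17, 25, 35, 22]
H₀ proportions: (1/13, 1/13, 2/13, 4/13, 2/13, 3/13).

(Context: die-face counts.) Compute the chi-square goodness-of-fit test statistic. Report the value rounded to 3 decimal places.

n = 126; E_i = n·p_i = [9.69, 9.69, 19.38, 38.77, 19.38, 29.08]
χ² = (18−9.69)²/9.69 + (9−9.69)²/9.69 + (17−19.38)²/19.38 + (25−38.77)²/38.77 + (35−19.38)²/19.38 + (22−29.08)²/29.08 = 26.6554
df = 5

test statistic = 26.655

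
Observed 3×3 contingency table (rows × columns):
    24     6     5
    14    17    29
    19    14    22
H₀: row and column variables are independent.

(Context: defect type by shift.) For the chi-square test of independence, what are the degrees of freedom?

degrees of freedom = 4

df = (r−1)(c−1) = (3−1)·(3−1) = 4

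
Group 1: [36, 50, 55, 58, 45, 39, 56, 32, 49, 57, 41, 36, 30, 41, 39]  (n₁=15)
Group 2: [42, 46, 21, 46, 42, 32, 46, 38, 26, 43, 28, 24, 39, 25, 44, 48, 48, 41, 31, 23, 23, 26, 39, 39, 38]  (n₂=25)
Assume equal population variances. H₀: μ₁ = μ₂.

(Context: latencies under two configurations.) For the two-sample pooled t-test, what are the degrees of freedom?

degrees of freedom = 38

df = n₁ + n₂ − 2 = 15 + 25 − 2 = 38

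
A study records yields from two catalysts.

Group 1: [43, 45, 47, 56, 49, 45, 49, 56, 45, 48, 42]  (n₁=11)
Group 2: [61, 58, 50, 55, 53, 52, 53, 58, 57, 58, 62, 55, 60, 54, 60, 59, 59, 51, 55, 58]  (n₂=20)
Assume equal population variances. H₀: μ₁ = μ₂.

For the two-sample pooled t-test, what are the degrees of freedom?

df = n₁ + n₂ − 2 = 11 + 20 − 2 = 29

degrees of freedom = 29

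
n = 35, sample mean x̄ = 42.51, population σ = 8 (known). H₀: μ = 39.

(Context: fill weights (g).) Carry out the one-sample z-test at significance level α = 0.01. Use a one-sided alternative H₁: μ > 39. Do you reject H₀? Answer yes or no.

SE = σ/√n = 8/√35 = 1.3522
z = (x̄−μ₀)/SE = (42.51−39)/1.3522 = 2.5957
p-value (one-sided, H₁ greater) = 0.00472
At α=0.01: p < α → reject H₀

reject H₀: yes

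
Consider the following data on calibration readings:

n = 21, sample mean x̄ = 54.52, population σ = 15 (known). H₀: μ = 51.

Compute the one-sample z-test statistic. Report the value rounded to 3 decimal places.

SE = σ/√n = 15/√21 = 3.2733
z = (x̄−μ₀)/SE = (54.52−51)/3.2733 = 1.0754

test statistic = 1.075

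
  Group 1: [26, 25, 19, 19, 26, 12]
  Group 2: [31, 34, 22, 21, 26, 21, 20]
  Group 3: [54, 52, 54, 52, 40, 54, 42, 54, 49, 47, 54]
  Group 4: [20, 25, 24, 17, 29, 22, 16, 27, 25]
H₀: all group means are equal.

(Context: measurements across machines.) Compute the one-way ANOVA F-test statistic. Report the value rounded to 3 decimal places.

test statistic = 69.668

Group means [21.17, 25.00, 50.18, 22.78], grand mean 32.091
SSB = Σnᵢ(x̄ᵢ−x̄)² = 5448.702; SSW = ΣΣ(x−x̄ᵢ)² = 756.025
MSB = 5448.702/3 = 1816.2340; MSW = 756.025/29 = 26.0698
F = MSB/MSW = 69.6680
df = (3, 29)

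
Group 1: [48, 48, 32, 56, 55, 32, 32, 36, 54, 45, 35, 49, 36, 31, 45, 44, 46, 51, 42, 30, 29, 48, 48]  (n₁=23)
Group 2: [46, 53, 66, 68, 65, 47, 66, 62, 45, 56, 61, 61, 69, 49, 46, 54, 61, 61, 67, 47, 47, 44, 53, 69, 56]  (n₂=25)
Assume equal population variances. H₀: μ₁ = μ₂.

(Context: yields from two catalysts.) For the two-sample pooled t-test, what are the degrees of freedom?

degrees of freedom = 46

df = n₁ + n₂ − 2 = 23 + 25 − 2 = 46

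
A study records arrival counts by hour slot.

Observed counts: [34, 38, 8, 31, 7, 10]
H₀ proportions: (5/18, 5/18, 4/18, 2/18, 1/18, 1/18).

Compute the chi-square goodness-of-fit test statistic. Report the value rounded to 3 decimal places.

n = 128; E_i = n·p_i = [35.56, 35.56, 28.44, 14.22, 7.11, 7.11]
χ² = (34−35.56)²/35.56 + (38−35.56)²/35.56 + (8−28.44)²/28.44 + (31−14.22)²/14.22 + (7−7.11)²/7.11 + (10−7.11)²/7.11 = 35.8984
df = 5

test statistic = 35.898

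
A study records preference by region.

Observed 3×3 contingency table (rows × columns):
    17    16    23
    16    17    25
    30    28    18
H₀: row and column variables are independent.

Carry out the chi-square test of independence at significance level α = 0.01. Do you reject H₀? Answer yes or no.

reject H₀: no

Row totals [56, 58, 76], col totals [63, 61, 66], n=190
χ² = (17−18.57)²/18.57 + (16−17.98)²/17.98 + (23−19.45)²/19.45 + (16−19.23)²/19.23 + (17−18.62)²/18.62 + (25−20.15)²/20.15 + (30−25.20)²/25.20 + (28−24.40)²/24.40 + (18−26.40)²/26.40 = 6.9683
df = 4
p-value (upper-tail) = 0.13757
At α=0.01: p ≥ α → fail to reject H₀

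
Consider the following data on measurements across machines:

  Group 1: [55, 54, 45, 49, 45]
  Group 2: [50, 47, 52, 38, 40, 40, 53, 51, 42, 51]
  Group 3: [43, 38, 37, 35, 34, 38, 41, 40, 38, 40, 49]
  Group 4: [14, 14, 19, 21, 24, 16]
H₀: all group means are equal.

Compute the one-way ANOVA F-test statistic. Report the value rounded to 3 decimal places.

Group means [49.60, 46.40, 39.36, 18.00], grand mean 39.156
SSB = Σnᵢ(x̄ᵢ−x̄)² = 3756.073; SSW = ΣΣ(x−x̄ᵢ)² = 644.145
MSB = 3756.073/3 = 1252.0244; MSW = 644.145/28 = 23.0052
F = MSB/MSW = 54.4236
df = (3, 28)

test statistic = 54.424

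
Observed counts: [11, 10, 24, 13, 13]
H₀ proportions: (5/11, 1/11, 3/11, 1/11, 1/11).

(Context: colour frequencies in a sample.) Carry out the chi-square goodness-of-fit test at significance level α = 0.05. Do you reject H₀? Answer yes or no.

reject H₀: yes

n = 71; E_i = n·p_i = [32.27, 6.45, 19.36, 6.45, 6.45]
χ² = (11−32.27)²/32.27 + (10−6.45)²/6.45 + (24−19.36)²/19.36 + (13−6.45)²/6.45 + (13−6.45)²/6.45 = 30.3549
df = 4
p-value (upper-tail) = 0.00000
At α=0.05: p < α → reject H₀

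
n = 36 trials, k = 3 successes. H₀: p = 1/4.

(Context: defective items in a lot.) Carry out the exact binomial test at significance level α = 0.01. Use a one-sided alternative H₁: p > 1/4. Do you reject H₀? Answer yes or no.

Exact binomial: n=36, k=3, p₀=1/4=0.2500
P(X≥3) from Σ C(n,i)·p₀^i·(1−p₀)^(n−i)
p-value (one-sided, H₁ greater) = 0.99736
At α=0.01: p ≥ α → fail to reject H₀

reject H₀: no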